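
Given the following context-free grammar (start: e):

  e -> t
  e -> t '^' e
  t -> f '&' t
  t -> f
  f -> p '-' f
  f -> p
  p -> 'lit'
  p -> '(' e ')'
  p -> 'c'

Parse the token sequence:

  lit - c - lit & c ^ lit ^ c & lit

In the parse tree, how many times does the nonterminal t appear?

5

[e [t [f [p lit] - [f [p c] - [f [p lit]]]] & [t [f [p c]]]] ^ [e [t [f [p lit]]] ^ [e [t [f [p c]] & [t [f [p lit]]]]]]]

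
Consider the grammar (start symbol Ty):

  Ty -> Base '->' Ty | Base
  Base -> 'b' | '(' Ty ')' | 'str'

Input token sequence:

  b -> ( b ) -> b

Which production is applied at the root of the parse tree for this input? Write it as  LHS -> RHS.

[Ty [Base b] -> [Ty [Base ( [Ty [Base b]] )] -> [Ty [Base b]]]]

Ty -> Base '->' Ty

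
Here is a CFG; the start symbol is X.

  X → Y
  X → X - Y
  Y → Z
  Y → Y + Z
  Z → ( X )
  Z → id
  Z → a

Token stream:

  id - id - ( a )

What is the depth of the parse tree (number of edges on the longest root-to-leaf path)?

6

[X [X [X [Y [Z id]]] - [Y [Z id]]] - [Y [Z ( [X [Y [Z a]]] )]]]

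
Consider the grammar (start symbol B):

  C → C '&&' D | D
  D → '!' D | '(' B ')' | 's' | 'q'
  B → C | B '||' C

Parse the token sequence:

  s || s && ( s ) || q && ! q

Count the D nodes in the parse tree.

7

[B [B [B [C [D s]]] || [C [C [D s]] && [D ( [B [C [D s]]] )]]] || [C [C [D q]] && [D ! [D q]]]]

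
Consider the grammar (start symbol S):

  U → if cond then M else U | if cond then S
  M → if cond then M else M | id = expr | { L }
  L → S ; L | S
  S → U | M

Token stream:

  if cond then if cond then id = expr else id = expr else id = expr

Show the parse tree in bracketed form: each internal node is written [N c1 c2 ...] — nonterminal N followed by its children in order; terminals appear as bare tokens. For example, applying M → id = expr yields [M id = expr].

S
M
if cond then M else M
if cond then if cond then M else M else M
if cond then if cond then id = expr else M else M
if cond then if cond then id = expr else id = expr else M
if cond then if cond then id = expr else id = expr else id = expr

[S [M if cond then [M if cond then [M id = expr] else [M id = expr]] else [M id = expr]]]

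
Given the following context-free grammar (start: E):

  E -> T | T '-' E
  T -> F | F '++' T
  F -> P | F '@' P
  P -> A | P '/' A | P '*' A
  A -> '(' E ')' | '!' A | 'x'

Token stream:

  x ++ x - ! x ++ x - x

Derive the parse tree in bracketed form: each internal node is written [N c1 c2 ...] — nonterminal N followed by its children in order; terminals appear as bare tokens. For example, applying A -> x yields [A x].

[E [T [F [P [A x]]] ++ [T [F [P [A x]]]]] - [E [T [F [P [A ! [A x]]]] ++ [T [F [P [A x]]]]] - [E [T [F [P [A x]]]]]]]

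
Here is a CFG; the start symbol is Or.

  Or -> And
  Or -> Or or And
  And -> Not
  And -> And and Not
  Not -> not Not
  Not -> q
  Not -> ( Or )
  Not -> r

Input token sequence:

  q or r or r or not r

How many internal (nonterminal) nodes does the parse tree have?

[Or [Or [Or [Or [And [Not q]]] or [And [Not r]]] or [And [Not r]]] or [And [Not not [Not r]]]]

13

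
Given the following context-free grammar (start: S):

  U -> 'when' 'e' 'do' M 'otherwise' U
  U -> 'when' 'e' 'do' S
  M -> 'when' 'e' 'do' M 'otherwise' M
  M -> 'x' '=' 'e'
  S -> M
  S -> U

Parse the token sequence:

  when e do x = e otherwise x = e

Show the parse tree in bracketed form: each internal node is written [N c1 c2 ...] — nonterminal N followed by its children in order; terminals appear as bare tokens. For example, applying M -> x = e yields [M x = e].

[S [M when e do [M x = e] otherwise [M x = e]]]

S
M
when e do M otherwise M
when e do x = e otherwise M
when e do x = e otherwise x = e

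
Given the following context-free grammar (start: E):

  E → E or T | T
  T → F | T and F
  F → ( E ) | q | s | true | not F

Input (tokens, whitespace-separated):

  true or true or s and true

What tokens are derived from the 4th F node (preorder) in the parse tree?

true

[E [E [E [T [F true]]] or [T [F true]]] or [T [T [F s]] and [F true]]]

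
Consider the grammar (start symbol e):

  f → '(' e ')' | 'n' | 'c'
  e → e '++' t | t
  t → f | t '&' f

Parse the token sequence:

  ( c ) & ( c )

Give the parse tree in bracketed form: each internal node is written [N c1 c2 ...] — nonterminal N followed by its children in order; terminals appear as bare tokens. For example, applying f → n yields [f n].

e
t
t & f
f & f
( e ) & f
( t ) & f
( f ) & f
( c ) & f
( c ) & ( e )
( c ) & ( t )
( c ) & ( f )
( c ) & ( c )

[e [t [t [f ( [e [t [f c]]] )]] & [f ( [e [t [f c]]] )]]]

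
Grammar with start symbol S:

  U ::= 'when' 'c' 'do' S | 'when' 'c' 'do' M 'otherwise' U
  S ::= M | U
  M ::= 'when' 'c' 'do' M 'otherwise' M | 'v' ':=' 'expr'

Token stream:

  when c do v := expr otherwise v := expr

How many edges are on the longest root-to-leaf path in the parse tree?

[S [M when c do [M v := expr] otherwise [M v := expr]]]

3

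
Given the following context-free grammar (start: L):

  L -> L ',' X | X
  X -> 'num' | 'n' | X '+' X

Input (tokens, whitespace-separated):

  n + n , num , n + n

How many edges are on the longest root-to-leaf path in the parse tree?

5

[L [L [L [X [X n] + [X n]]] , [X num]] , [X [X n] + [X n]]]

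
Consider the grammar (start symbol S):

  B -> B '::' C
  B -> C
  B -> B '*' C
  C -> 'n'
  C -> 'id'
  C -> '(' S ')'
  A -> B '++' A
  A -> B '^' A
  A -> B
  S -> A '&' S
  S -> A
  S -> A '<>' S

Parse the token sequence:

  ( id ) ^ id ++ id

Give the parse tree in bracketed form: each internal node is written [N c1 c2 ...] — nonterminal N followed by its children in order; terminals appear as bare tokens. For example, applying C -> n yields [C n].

S
A
B ^ A
C ^ A
( S ) ^ A
( A ) ^ A
( B ) ^ A
( C ) ^ A
( id ) ^ A
( id ) ^ B ++ A
( id ) ^ C ++ A
( id ) ^ id ++ A
( id ) ^ id ++ B
( id ) ^ id ++ C
( id ) ^ id ++ id

[S [A [B [C ( [S [A [B [C id]]]] )]] ^ [A [B [C id]] ++ [A [B [C id]]]]]]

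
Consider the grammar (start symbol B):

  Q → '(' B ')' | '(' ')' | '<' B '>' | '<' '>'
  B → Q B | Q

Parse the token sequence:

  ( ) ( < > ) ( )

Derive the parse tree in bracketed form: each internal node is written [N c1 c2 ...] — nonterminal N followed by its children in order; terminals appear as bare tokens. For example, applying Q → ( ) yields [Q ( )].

B
Q B
( ) B
( ) Q B
( ) ( B ) B
( ) ( Q ) B
( ) ( < > ) B
( ) ( < > ) Q
( ) ( < > ) ( )

[B [Q ( )] [B [Q ( [B [Q < >]] )] [B [Q ( )]]]]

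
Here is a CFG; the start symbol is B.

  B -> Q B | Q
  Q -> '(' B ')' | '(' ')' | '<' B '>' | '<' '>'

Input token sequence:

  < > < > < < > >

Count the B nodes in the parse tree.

[B [Q < >] [B [Q < >] [B [Q < [B [Q < >]] >]]]]

4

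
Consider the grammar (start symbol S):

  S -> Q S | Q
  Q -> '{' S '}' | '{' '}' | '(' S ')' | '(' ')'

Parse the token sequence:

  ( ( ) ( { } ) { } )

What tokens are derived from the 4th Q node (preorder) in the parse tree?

[S [Q ( [S [Q ( )] [S [Q ( [S [Q { }]] )] [S [Q { }]]]] )]]

{ }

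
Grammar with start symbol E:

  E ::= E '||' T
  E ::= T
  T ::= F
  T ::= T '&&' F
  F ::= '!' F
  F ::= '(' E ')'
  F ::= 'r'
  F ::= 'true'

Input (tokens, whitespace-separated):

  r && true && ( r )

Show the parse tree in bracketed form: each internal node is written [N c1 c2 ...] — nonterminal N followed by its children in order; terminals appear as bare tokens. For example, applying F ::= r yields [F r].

[E [T [T [T [F r]] && [F true]] && [F ( [E [T [F r]]] )]]]

E
T
T && F
T && F && F
F && F && F
r && F && F
r && true && F
r && true && ( E )
r && true && ( T )
r && true && ( F )
r && true && ( r )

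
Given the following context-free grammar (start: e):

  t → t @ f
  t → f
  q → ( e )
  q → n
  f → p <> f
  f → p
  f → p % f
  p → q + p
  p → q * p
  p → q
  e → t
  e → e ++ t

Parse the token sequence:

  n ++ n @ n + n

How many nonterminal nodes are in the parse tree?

[e [e [t [f [p [q n]]]]] ++ [t [t [f [p [q n]]]] @ [f [p [q n] + [p [q n]]]]]]

16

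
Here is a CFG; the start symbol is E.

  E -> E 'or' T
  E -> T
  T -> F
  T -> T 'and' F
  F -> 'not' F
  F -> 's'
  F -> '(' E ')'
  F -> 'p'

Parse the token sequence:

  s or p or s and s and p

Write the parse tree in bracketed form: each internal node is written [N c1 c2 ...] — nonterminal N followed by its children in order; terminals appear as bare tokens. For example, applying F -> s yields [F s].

E
E or T
E or T or T
T or T or T
F or T or T
s or T or T
s or F or T
s or p or T
s or p or T and F
s or p or T and F and F
s or p or F and F and F
s or p or s and F and F
s or p or s and s and F
s or p or s and s and p

[E [E [E [T [F s]]] or [T [F p]]] or [T [T [T [F s]] and [F s]] and [F p]]]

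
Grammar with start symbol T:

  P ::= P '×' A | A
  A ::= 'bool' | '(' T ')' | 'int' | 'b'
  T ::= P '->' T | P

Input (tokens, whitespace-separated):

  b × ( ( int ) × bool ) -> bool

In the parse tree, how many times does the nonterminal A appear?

[T [P [P [A b]] × [A ( [T [P [P [A ( [T [P [A int]]] )]] × [A bool]]] )]] -> [T [P [A bool]]]]

6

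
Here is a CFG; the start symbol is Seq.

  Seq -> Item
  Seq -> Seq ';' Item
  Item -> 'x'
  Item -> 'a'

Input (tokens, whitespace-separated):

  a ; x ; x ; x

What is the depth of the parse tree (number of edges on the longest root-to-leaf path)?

5

[Seq [Seq [Seq [Seq [Item a]] ; [Item x]] ; [Item x]] ; [Item x]]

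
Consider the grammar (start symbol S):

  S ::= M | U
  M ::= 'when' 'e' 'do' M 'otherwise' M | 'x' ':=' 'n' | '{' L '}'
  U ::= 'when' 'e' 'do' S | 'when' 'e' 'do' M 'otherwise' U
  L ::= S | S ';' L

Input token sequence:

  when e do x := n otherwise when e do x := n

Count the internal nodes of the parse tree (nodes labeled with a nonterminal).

[S [U when e do [M x := n] otherwise [U when e do [S [M x := n]]]]]

6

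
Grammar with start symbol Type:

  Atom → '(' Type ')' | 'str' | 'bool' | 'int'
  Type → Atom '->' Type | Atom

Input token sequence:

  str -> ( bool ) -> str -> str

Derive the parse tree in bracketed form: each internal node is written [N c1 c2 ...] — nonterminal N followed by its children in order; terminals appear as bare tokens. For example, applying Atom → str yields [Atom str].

Type
Atom -> Type
str -> Type
str -> Atom -> Type
str -> ( Type ) -> Type
str -> ( Atom ) -> Type
str -> ( bool ) -> Type
str -> ( bool ) -> Atom -> Type
str -> ( bool ) -> str -> Type
str -> ( bool ) -> str -> Atom
str -> ( bool ) -> str -> str

[Type [Atom str] -> [Type [Atom ( [Type [Atom bool]] )] -> [Type [Atom str] -> [Type [Atom str]]]]]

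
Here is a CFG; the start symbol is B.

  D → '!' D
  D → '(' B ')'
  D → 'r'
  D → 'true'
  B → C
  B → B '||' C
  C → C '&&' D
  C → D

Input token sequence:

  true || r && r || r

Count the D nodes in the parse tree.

4

[B [B [B [C [D true]]] || [C [C [D r]] && [D r]]] || [C [D r]]]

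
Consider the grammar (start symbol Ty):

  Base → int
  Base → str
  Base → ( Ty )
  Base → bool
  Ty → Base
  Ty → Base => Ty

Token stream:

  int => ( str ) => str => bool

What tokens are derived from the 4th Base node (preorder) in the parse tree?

str

[Ty [Base int] => [Ty [Base ( [Ty [Base str]] )] => [Ty [Base str] => [Ty [Base bool]]]]]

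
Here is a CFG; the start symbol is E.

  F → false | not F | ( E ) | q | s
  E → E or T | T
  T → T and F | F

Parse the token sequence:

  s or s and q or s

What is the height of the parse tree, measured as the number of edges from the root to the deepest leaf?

5

[E [E [E [T [F s]]] or [T [T [F s]] and [F q]]] or [T [F s]]]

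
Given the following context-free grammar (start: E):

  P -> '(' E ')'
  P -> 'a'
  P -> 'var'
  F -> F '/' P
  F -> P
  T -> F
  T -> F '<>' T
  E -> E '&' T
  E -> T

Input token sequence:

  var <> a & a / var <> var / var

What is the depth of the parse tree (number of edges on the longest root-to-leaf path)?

[E [E [T [F [P var]] <> [T [F [P a]]]]] & [T [F [F [P a]] / [P var]] <> [T [F [F [P var]] / [P var]]]]]

6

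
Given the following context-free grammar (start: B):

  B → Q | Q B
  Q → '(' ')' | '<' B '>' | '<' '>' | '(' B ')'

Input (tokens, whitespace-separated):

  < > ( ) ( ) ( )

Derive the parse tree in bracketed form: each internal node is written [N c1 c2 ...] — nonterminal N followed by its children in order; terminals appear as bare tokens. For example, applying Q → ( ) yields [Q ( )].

[B [Q < >] [B [Q ( )] [B [Q ( )] [B [Q ( )]]]]]

B
Q B
< > B
< > Q B
< > ( ) B
< > ( ) Q B
< > ( ) ( ) B
< > ( ) ( ) Q
< > ( ) ( ) ( )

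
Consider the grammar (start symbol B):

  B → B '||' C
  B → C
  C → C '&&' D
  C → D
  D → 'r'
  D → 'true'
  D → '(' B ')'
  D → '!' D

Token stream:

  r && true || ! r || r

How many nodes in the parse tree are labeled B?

3

[B [B [B [C [C [D r]] && [D true]]] || [C [D ! [D r]]]] || [C [D r]]]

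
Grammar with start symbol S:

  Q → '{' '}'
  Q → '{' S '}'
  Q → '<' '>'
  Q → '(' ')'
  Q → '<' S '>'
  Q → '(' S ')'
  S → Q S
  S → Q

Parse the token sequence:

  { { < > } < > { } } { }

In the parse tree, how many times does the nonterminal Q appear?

[S [Q { [S [Q { [S [Q < >]] }] [S [Q < >] [S [Q { }]]]] }] [S [Q { }]]]

6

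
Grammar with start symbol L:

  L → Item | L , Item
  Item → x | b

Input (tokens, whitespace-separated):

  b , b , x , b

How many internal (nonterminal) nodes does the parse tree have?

8

[L [L [L [L [Item b]] , [Item b]] , [Item x]] , [Item b]]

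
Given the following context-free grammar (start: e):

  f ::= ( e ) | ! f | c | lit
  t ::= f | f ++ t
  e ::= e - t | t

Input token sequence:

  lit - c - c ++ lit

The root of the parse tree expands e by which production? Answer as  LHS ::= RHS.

[e [e [e [t [f lit]]] - [t [f c]]] - [t [f c] ++ [t [f lit]]]]

e ::= e - t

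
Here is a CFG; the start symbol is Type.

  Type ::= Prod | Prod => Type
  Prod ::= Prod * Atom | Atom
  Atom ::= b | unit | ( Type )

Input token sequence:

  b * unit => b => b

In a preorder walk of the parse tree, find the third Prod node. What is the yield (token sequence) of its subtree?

b

[Type [Prod [Prod [Atom b]] * [Atom unit]] => [Type [Prod [Atom b]] => [Type [Prod [Atom b]]]]]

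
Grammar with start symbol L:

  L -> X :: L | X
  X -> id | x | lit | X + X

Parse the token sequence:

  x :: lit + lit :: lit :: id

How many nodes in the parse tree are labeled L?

[L [X x] :: [L [X [X lit] + [X lit]] :: [L [X lit] :: [L [X id]]]]]

4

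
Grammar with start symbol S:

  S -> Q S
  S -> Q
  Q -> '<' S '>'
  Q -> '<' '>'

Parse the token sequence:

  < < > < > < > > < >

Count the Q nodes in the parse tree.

[S [Q < [S [Q < >] [S [Q < >] [S [Q < >]]]] >] [S [Q < >]]]

5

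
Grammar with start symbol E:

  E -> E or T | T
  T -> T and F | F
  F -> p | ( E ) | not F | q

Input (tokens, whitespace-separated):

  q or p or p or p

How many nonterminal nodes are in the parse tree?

[E [E [E [E [T [F q]]] or [T [F p]]] or [T [F p]]] or [T [F p]]]

12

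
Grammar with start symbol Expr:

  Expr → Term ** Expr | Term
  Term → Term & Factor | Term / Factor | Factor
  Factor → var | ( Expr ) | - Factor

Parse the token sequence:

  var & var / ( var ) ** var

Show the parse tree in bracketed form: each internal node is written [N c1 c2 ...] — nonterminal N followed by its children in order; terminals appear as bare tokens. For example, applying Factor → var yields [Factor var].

[Expr [Term [Term [Term [Factor var]] & [Factor var]] / [Factor ( [Expr [Term [Factor var]]] )]] ** [Expr [Term [Factor var]]]]

Expr
Term ** Expr
Term / Factor ** Expr
Term & Factor / Factor ** Expr
Factor & Factor / Factor ** Expr
var & Factor / Factor ** Expr
var & var / Factor ** Expr
var & var / ( Expr ) ** Expr
var & var / ( Term ) ** Expr
var & var / ( Factor ) ** Expr
var & var / ( var ) ** Expr
var & var / ( var ) ** Term
var & var / ( var ) ** Factor
var & var / ( var ) ** var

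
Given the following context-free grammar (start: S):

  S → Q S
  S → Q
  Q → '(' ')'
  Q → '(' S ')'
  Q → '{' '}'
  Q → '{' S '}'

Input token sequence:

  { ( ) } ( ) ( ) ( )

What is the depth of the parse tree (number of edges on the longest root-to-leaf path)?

5

[S [Q { [S [Q ( )]] }] [S [Q ( )] [S [Q ( )] [S [Q ( )]]]]]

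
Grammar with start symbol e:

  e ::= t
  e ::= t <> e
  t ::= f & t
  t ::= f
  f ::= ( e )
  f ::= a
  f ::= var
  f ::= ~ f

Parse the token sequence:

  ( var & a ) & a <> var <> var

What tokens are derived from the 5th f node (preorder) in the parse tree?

[e [t [f ( [e [t [f var] & [t [f a]]]] )] & [t [f a]]] <> [e [t [f var]] <> [e [t [f var]]]]]

var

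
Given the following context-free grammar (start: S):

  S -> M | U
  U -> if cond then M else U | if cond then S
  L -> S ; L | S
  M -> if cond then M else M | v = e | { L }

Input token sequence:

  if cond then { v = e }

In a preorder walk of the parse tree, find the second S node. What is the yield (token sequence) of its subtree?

{ v = e }

[S [U if cond then [S [M { [L [S [M v = e]]] }]]]]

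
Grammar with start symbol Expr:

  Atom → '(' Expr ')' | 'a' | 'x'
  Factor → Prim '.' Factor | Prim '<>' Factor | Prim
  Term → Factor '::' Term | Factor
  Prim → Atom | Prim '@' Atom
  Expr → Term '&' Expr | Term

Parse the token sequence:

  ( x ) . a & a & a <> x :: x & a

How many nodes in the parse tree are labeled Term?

[Expr [Term [Factor [Prim [Atom ( [Expr [Term [Factor [Prim [Atom x]]]]] )]] . [Factor [Prim [Atom a]]]]] & [Expr [Term [Factor [Prim [Atom a]]]] & [Expr [Term [Factor [Prim [Atom a]] <> [Factor [Prim [Atom x]]]] :: [Term [Factor [Prim [Atom x]]]]] & [Expr [Term [Factor [Prim [Atom a]]]]]]]]

6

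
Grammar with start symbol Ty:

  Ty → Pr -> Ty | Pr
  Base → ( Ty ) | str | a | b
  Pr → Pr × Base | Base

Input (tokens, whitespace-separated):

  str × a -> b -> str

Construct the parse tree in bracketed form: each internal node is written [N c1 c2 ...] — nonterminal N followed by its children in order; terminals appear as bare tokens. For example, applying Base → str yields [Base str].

[Ty [Pr [Pr [Base str]] × [Base a]] -> [Ty [Pr [Base b]] -> [Ty [Pr [Base str]]]]]

Ty
Pr -> Ty
Pr × Base -> Ty
Base × Base -> Ty
str × Base -> Ty
str × a -> Ty
str × a -> Pr -> Ty
str × a -> Base -> Ty
str × a -> b -> Ty
str × a -> b -> Pr
str × a -> b -> Base
str × a -> b -> str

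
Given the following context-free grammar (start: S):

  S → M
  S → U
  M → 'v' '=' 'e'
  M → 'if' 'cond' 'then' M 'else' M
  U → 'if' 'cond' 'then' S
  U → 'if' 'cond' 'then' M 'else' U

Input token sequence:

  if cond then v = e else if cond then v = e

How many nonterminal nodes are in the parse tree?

6

[S [U if cond then [M v = e] else [U if cond then [S [M v = e]]]]]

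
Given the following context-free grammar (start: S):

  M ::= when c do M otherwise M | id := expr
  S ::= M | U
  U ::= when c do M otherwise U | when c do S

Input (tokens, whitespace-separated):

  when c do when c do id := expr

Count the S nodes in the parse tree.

3

[S [U when c do [S [U when c do [S [M id := expr]]]]]]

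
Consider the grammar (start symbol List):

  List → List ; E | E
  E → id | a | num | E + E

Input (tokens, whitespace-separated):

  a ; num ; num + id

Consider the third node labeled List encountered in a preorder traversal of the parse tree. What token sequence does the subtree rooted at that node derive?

a

[List [List [List [E a]] ; [E num]] ; [E [E num] + [E id]]]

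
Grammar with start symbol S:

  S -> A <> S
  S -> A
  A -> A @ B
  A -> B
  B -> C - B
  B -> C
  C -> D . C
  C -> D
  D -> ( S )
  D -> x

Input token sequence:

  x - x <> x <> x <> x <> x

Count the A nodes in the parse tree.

5

[S [A [B [C [D x]] - [B [C [D x]]]]] <> [S [A [B [C [D x]]]] <> [S [A [B [C [D x]]]] <> [S [A [B [C [D x]]]] <> [S [A [B [C [D x]]]]]]]]]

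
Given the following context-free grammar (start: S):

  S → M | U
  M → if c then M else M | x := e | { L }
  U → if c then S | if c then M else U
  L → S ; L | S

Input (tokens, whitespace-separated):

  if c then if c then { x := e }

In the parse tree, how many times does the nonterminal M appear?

2

[S [U if c then [S [U if c then [S [M { [L [S [M x := e]]] }]]]]]]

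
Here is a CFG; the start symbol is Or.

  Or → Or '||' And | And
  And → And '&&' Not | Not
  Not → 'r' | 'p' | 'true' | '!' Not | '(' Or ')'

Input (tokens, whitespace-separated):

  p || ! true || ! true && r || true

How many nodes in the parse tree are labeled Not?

7

[Or [Or [Or [Or [And [Not p]]] || [And [Not ! [Not true]]]] || [And [And [Not ! [Not true]]] && [Not r]]] || [And [Not true]]]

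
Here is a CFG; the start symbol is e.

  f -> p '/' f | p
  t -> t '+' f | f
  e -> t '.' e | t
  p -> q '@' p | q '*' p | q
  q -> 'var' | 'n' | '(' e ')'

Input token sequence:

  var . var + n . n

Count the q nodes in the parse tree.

[e [t [f [p [q var]]]] . [e [t [t [f [p [q var]]]] + [f [p [q n]]]] . [e [t [f [p [q n]]]]]]]

4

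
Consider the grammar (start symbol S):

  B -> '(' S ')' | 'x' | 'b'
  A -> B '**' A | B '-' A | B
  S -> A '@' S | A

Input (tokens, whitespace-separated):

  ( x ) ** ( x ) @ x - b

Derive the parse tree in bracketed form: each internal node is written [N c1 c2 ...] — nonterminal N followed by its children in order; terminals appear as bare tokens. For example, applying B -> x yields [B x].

S
A @ S
B ** A @ S
( S ) ** A @ S
( A ) ** A @ S
( B ) ** A @ S
( x ) ** A @ S
( x ) ** B @ S
( x ) ** ( S ) @ S
( x ) ** ( A ) @ S
( x ) ** ( B ) @ S
( x ) ** ( x ) @ S
( x ) ** ( x ) @ A
( x ) ** ( x ) @ B - A
( x ) ** ( x ) @ x - A
( x ) ** ( x ) @ x - B
( x ) ** ( x ) @ x - b

[S [A [B ( [S [A [B x]]] )] ** [A [B ( [S [A [B x]]] )]]] @ [S [A [B x] - [A [B b]]]]]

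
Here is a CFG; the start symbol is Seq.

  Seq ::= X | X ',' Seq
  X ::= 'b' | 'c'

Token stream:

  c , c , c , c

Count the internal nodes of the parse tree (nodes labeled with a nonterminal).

8

[Seq [X c] , [Seq [X c] , [Seq [X c] , [Seq [X c]]]]]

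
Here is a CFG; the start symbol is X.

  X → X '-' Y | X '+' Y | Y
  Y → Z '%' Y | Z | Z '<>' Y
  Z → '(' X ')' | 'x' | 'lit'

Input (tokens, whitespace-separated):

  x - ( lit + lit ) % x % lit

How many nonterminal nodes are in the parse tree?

16

[X [X [Y [Z x]]] - [Y [Z ( [X [X [Y [Z lit]]] + [Y [Z lit]]] )] % [Y [Z x] % [Y [Z lit]]]]]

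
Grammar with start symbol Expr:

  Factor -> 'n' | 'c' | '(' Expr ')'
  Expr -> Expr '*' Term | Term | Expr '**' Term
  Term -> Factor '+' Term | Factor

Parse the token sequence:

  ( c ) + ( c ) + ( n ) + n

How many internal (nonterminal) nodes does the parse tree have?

18

[Expr [Term [Factor ( [Expr [Term [Factor c]]] )] + [Term [Factor ( [Expr [Term [Factor c]]] )] + [Term [Factor ( [Expr [Term [Factor n]]] )] + [Term [Factor n]]]]]]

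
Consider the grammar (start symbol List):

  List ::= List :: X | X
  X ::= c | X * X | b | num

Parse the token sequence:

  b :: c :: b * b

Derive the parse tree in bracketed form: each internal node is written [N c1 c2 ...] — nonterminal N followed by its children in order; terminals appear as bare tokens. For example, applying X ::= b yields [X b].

[List [List [List [X b]] :: [X c]] :: [X [X b] * [X b]]]

List
List :: X
List :: X :: X
X :: X :: X
b :: X :: X
b :: c :: X
b :: c :: X * X
b :: c :: b * X
b :: c :: b * b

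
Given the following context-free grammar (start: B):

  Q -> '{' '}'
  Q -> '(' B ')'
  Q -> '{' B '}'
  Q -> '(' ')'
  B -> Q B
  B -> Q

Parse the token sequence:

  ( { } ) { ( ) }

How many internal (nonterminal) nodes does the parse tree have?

8

[B [Q ( [B [Q { }]] )] [B [Q { [B [Q ( )]] }]]]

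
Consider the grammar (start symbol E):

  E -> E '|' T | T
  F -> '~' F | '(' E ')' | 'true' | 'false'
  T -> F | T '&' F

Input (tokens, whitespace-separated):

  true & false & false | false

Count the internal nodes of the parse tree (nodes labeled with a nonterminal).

10

[E [E [T [T [T [F true]] & [F false]] & [F false]]] | [T [F false]]]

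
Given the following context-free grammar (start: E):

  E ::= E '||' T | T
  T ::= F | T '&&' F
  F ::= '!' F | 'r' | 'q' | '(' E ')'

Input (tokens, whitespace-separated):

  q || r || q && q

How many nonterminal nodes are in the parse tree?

11

[E [E [E [T [F q]]] || [T [F r]]] || [T [T [F q]] && [F q]]]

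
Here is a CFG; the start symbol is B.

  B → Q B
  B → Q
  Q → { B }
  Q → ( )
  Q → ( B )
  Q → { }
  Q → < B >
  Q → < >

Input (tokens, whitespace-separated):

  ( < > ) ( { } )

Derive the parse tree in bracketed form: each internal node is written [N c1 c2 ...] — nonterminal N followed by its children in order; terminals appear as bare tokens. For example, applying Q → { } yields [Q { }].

B
Q B
( B ) B
( Q ) B
( < > ) B
( < > ) Q
( < > ) ( B )
( < > ) ( Q )
( < > ) ( { } )

[B [Q ( [B [Q < >]] )] [B [Q ( [B [Q { }]] )]]]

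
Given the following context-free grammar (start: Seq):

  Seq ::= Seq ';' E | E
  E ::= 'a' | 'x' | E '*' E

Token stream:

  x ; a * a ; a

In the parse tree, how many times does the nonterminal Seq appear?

[Seq [Seq [Seq [E x]] ; [E [E a] * [E a]]] ; [E a]]

3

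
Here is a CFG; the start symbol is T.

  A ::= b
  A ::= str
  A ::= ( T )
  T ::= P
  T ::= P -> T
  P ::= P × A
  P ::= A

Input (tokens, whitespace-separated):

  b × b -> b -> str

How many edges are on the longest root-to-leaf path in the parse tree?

[T [P [P [A b]] × [A b]] -> [T [P [A b]] -> [T [P [A str]]]]]

5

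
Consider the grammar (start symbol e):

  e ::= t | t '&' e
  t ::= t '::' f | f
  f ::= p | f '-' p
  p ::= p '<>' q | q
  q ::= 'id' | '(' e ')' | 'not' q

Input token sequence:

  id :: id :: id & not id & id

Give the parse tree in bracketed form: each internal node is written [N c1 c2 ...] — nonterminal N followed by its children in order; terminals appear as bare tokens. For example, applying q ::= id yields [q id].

[e [t [t [t [f [p [q id]]]] :: [f [p [q id]]]] :: [f [p [q id]]]] & [e [t [f [p [q not [q id]]]]] & [e [t [f [p [q id]]]]]]]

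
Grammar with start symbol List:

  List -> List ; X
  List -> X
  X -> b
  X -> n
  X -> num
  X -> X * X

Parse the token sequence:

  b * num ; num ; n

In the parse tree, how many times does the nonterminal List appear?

3

[List [List [List [X [X b] * [X num]]] ; [X num]] ; [X n]]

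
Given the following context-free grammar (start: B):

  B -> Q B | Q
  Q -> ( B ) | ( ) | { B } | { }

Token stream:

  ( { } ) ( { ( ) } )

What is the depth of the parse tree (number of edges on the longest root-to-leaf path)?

[B [Q ( [B [Q { }]] )] [B [Q ( [B [Q { [B [Q ( )]] }]] )]]]

7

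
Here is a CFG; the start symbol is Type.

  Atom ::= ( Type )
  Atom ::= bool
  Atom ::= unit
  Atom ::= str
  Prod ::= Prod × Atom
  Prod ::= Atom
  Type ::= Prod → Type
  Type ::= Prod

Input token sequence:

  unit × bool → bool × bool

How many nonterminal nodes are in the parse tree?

10

[Type [Prod [Prod [Atom unit]] × [Atom bool]] → [Type [Prod [Prod [Atom bool]] × [Atom bool]]]]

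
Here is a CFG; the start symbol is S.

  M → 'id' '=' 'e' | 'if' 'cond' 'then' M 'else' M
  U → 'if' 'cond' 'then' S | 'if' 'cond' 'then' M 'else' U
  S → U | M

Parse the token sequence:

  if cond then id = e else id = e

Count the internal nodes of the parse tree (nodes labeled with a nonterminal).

4

[S [M if cond then [M id = e] else [M id = e]]]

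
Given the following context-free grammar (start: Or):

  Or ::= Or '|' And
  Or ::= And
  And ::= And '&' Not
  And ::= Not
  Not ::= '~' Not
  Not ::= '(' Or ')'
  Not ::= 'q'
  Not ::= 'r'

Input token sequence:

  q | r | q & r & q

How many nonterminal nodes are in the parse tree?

[Or [Or [Or [And [Not q]]] | [And [Not r]]] | [And [And [And [Not q]] & [Not r]] & [Not q]]]

13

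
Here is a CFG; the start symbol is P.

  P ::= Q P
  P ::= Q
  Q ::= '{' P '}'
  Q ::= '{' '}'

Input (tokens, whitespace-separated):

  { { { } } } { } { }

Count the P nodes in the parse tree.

[P [Q { [P [Q { [P [Q { }]] }]] }] [P [Q { }] [P [Q { }]]]]

5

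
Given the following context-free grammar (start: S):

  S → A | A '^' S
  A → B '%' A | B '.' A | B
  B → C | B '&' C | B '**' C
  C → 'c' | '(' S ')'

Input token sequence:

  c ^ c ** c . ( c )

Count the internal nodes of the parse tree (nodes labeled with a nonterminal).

17

[S [A [B [C c]]] ^ [S [A [B [B [C c]] ** [C c]] . [A [B [C ( [S [A [B [C c]]]] )]]]]]]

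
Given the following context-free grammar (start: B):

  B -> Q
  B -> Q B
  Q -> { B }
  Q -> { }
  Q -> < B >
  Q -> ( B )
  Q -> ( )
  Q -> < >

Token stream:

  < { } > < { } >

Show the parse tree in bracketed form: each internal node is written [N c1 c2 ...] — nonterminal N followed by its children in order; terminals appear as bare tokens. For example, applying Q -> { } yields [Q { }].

[B [Q < [B [Q { }]] >] [B [Q < [B [Q { }]] >]]]

B
Q B
< B > B
< Q > B
< { } > B
< { } > Q
< { } > < B >
< { } > < Q >
< { } > < { } >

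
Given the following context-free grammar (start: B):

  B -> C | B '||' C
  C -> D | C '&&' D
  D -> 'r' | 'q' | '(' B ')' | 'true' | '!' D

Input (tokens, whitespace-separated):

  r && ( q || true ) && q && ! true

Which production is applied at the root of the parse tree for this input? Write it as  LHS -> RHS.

[B [C [C [C [C [D r]] && [D ( [B [B [C [D q]]] || [C [D true]]] )]] && [D q]] && [D ! [D true]]]]

B -> C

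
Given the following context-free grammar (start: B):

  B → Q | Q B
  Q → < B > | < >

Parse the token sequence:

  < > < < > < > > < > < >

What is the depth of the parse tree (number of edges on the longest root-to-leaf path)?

[B [Q < >] [B [Q < [B [Q < >] [B [Q < >]]] >] [B [Q < >] [B [Q < >]]]]]

6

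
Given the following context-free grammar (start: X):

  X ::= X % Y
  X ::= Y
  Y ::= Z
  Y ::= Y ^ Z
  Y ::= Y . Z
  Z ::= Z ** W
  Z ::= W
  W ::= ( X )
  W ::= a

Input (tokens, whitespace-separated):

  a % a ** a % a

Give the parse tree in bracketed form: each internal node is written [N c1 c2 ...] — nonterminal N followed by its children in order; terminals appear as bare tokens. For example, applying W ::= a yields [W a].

[X [X [X [Y [Z [W a]]]] % [Y [Z [Z [W a]] ** [W a]]]] % [Y [Z [W a]]]]

X
X % Y
X % Y % Y
Y % Y % Y
Z % Y % Y
W % Y % Y
a % Y % Y
a % Z % Y
a % Z ** W % Y
a % W ** W % Y
a % a ** W % Y
a % a ** a % Y
a % a ** a % Z
a % a ** a % W
a % a ** a % a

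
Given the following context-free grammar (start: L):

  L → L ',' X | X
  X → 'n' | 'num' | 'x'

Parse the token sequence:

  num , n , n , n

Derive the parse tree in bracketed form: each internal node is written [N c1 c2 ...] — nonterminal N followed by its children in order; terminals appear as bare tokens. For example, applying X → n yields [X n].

[L [L [L [L [X num]] , [X n]] , [X n]] , [X n]]

L
L , X
L , X , X
L , X , X , X
X , X , X , X
num , X , X , X
num , n , X , X
num , n , n , X
num , n , n , n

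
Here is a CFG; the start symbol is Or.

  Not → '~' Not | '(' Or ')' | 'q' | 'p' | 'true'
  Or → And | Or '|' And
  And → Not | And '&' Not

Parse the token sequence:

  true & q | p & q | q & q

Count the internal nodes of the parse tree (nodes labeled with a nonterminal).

15

[Or [Or [Or [And [And [Not true]] & [Not q]]] | [And [And [Not p]] & [Not q]]] | [And [And [Not q]] & [Not q]]]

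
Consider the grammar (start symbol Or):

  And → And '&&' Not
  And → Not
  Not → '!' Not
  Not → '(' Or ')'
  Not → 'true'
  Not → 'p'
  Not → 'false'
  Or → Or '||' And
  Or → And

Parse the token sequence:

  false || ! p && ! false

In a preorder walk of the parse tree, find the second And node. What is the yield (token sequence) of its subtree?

! p && ! false

[Or [Or [And [Not false]]] || [And [And [Not ! [Not p]]] && [Not ! [Not false]]]]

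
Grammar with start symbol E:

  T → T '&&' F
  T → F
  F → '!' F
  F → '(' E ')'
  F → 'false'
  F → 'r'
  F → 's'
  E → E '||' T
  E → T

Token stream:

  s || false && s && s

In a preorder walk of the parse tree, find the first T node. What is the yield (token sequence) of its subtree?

[E [E [T [F s]]] || [T [T [T [F false]] && [F s]] && [F s]]]

s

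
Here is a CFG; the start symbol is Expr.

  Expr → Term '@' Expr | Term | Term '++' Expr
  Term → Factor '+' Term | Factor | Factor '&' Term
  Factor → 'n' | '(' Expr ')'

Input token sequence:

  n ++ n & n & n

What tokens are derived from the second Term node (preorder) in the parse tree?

n & n & n

[Expr [Term [Factor n]] ++ [Expr [Term [Factor n] & [Term [Factor n] & [Term [Factor n]]]]]]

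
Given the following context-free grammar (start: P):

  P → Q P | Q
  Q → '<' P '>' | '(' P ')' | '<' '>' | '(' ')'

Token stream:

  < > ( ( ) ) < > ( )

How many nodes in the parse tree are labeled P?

[P [Q < >] [P [Q ( [P [Q ( )]] )] [P [Q < >] [P [Q ( )]]]]]

5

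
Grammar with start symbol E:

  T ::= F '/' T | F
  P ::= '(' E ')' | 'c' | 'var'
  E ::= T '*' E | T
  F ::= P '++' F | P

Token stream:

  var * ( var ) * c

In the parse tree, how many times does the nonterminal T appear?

[E [T [F [P var]]] * [E [T [F [P ( [E [T [F [P var]]]] )]]] * [E [T [F [P c]]]]]]

4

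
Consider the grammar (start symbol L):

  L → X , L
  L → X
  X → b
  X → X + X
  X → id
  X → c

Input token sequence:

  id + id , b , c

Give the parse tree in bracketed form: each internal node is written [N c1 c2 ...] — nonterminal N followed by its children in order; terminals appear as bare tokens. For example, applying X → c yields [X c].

L
X , L
X + X , L
id + X , L
id + id , L
id + id , X , L
id + id , b , L
id + id , b , X
id + id , b , c

[L [X [X id] + [X id]] , [L [X b] , [L [X c]]]]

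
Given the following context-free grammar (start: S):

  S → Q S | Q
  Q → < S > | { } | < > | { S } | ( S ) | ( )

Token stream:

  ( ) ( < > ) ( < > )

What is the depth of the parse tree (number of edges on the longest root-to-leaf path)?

[S [Q ( )] [S [Q ( [S [Q < >]] )] [S [Q ( [S [Q < >]] )]]]]

6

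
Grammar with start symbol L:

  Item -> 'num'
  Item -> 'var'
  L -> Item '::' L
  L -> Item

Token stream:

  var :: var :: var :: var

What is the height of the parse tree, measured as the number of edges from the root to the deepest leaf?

5

[L [Item var] :: [L [Item var] :: [L [Item var] :: [L [Item var]]]]]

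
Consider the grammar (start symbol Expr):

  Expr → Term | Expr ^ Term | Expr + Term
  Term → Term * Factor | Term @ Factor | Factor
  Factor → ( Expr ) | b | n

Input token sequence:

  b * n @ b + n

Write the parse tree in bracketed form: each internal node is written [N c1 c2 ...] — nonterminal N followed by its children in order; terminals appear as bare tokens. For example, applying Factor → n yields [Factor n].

Expr
Expr + Term
Term + Term
Term @ Factor + Term
Term * Factor @ Factor + Term
Factor * Factor @ Factor + Term
b * Factor @ Factor + Term
b * n @ Factor + Term
b * n @ b + Term
b * n @ b + Factor
b * n @ b + n

[Expr [Expr [Term [Term [Term [Factor b]] * [Factor n]] @ [Factor b]]] + [Term [Factor n]]]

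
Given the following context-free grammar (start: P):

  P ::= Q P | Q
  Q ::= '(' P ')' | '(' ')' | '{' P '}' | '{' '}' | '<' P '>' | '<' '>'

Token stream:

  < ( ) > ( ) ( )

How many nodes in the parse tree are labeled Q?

4

[P [Q < [P [Q ( )]] >] [P [Q ( )] [P [Q ( )]]]]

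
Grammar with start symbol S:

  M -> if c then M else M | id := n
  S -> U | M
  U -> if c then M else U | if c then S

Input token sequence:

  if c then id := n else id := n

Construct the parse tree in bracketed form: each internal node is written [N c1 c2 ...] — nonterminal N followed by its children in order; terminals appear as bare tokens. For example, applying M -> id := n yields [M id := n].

S
M
if c then M else M
if c then id := n else M
if c then id := n else id := n

[S [M if c then [M id := n] else [M id := n]]]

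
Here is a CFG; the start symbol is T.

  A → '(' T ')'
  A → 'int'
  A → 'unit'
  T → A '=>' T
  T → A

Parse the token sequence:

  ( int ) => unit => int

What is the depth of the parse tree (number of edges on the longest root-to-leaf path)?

[T [A ( [T [A int]] )] => [T [A unit] => [T [A int]]]]

4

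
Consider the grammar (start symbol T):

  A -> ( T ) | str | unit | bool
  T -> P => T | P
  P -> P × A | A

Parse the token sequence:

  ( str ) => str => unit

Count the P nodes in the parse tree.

4

[T [P [A ( [T [P [A str]]] )]] => [T [P [A str]] => [T [P [A unit]]]]]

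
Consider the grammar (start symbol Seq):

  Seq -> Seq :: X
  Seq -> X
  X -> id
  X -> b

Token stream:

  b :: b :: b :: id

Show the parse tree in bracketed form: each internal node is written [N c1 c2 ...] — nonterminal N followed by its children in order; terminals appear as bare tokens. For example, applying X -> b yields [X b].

[Seq [Seq [Seq [Seq [X b]] :: [X b]] :: [X b]] :: [X id]]

Seq
Seq :: X
Seq :: X :: X
Seq :: X :: X :: X
X :: X :: X :: X
b :: X :: X :: X
b :: b :: X :: X
b :: b :: b :: X
b :: b :: b :: id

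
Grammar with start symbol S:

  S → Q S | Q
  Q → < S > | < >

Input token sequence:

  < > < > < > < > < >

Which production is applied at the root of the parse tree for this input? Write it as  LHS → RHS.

[S [Q < >] [S [Q < >] [S [Q < >] [S [Q < >] [S [Q < >]]]]]]

S → Q S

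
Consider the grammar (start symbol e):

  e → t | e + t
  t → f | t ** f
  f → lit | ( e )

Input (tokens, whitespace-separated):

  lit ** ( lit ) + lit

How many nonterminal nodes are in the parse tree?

11

[e [e [t [t [f lit]] ** [f ( [e [t [f lit]]] )]]] + [t [f lit]]]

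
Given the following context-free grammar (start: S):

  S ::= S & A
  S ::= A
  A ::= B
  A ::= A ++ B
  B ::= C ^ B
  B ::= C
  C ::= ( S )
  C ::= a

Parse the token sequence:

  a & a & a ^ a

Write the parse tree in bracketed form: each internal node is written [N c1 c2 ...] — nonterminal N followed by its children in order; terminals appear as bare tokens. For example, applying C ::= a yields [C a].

S
S & A
S & A & A
A & A & A
B & A & A
C & A & A
a & A & A
a & B & A
a & C & A
a & a & A
a & a & B
a & a & C ^ B
a & a & a ^ B
a & a & a ^ C
a & a & a ^ a

[S [S [S [A [B [C a]]]] & [A [B [C a]]]] & [A [B [C a] ^ [B [C a]]]]]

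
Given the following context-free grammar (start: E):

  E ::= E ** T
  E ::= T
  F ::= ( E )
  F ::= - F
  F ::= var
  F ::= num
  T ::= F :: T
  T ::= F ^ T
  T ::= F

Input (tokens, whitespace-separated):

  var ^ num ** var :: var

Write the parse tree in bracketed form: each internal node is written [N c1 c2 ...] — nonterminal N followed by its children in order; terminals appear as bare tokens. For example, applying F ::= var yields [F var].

E
E ** T
T ** T
F ^ T ** T
var ^ T ** T
var ^ F ** T
var ^ num ** T
var ^ num ** F :: T
var ^ num ** var :: T
var ^ num ** var :: F
var ^ num ** var :: var

[E [E [T [F var] ^ [T [F num]]]] ** [T [F var] :: [T [F var]]]]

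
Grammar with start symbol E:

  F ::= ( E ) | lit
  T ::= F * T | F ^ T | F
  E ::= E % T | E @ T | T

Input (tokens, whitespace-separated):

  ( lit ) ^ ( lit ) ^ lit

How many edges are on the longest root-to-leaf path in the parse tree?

[E [T [F ( [E [T [F lit]]] )] ^ [T [F ( [E [T [F lit]]] )] ^ [T [F lit]]]]]

7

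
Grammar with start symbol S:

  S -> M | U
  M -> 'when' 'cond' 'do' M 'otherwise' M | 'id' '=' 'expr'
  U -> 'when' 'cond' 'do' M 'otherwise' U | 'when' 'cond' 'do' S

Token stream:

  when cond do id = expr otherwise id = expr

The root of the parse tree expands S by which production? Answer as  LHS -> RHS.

[S [M when cond do [M id = expr] otherwise [M id = expr]]]

S -> M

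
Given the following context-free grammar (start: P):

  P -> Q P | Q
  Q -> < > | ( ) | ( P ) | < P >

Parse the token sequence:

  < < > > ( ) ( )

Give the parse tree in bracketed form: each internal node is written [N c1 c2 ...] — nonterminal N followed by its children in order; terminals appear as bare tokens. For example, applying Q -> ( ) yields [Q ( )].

P
Q P
< P > P
< Q > P
< < > > P
< < > > Q P
< < > > ( ) P
< < > > ( ) Q
< < > > ( ) ( )

[P [Q < [P [Q < >]] >] [P [Q ( )] [P [Q ( )]]]]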